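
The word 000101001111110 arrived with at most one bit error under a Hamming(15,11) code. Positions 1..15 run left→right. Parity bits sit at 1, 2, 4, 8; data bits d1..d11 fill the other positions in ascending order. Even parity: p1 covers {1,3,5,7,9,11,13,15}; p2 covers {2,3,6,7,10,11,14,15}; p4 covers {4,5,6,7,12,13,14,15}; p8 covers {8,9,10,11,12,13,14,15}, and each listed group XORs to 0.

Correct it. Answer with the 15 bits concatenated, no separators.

s1 (pos 1,3,5,7,9,11,13,15): 0⊕0⊕0⊕0⊕1⊕1⊕1⊕0 = 1
s2 (pos 2,3,6,7,10,11,14,15): 0⊕0⊕1⊕0⊕1⊕1⊕1⊕0 = 0
s4 (pos 4,5,6,7,12,13,14,15): 1⊕0⊕1⊕0⊕1⊕1⊕1⊕0 = 1
s8 (pos 8,9,10,11,12,13,14,15): 0⊕1⊕1⊕1⊕1⊕1⊕1⊕0 = 0
Syndrome s8…s1 = 0101 → error at position 5.
Flip position 5: 000101001111110 → 000111001111110

000111001111110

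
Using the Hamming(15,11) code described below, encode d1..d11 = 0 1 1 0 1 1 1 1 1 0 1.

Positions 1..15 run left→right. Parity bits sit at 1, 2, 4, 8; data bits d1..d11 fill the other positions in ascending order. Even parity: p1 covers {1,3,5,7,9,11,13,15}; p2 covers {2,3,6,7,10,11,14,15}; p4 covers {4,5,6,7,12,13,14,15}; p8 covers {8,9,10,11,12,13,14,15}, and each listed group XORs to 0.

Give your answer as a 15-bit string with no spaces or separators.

100111001111101

Place data at non-parity positions: p1 p2 0 p4 1 1 0 p8 1 1 1 1 1 0 1
p1 (pos 1,3,5,7,9,11,13,15): XOR of data positions = 0⊕1⊕0⊕1⊕1⊕1⊕1 = 1
p2 (pos 2,3,6,7,10,11,14,15): XOR of data positions = 0⊕1⊕0⊕1⊕1⊕0⊕1 = 0
p4 (pos 4,5,6,7,12,13,14,15): XOR of data positions = 1⊕1⊕0⊕1⊕1⊕0⊕1 = 1
p8 (pos 8,9,10,11,12,13,14,15): XOR of data positions = 1⊕1⊕1⊕1⊕1⊕0⊕1 = 0
Codeword: 100111001111101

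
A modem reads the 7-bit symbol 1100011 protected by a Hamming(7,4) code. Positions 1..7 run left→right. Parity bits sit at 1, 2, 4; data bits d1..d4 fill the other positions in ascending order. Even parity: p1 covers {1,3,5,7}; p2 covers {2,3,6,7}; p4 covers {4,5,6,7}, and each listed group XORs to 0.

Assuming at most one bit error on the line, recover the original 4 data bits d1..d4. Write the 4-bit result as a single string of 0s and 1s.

s1 (pos 1,3,5,7): 1⊕0⊕0⊕1 = 0
s2 (pos 2,3,6,7): 1⊕0⊕1⊕1 = 1
s4 (pos 4,5,6,7): 0⊕0⊕1⊕1 = 0
Syndrome s4…s1 = 010 → error at position 2.
Flip position 2: 1100011 → 1000011
Read data bits from positions 3,5,6,7: 0011

0011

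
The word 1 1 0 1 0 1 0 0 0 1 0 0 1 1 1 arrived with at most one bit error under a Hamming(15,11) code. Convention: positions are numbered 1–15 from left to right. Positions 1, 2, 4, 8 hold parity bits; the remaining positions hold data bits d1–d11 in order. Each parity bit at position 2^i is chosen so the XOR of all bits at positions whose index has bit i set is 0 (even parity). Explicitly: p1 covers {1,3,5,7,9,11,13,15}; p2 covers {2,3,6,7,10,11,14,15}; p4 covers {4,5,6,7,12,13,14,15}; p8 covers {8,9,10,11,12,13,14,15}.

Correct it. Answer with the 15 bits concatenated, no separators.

s1 (pos 1,3,5,7,9,11,13,15): 1⊕0⊕0⊕0⊕0⊕0⊕1⊕1 = 1
s2 (pos 2,3,6,7,10,11,14,15): 1⊕0⊕1⊕0⊕1⊕0⊕1⊕1 = 1
s4 (pos 4,5,6,7,12,13,14,15): 1⊕0⊕1⊕0⊕0⊕1⊕1⊕1 = 1
s8 (pos 8,9,10,11,12,13,14,15): 0⊕0⊕1⊕0⊕0⊕1⊕1⊕1 = 0
Syndrome s8…s1 = 0111 → error at position 7.
Flip position 7: 110101000100111 → 110101100100111

110101100100111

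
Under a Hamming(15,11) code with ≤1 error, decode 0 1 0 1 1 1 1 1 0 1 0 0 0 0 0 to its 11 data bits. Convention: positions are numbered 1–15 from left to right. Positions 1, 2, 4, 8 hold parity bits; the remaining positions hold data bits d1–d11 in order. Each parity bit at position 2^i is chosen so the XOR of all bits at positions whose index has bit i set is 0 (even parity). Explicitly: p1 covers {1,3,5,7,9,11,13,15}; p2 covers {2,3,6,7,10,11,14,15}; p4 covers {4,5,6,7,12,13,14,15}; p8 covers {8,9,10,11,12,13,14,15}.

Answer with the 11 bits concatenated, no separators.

s1 (pos 1,3,5,7,9,11,13,15): 0⊕0⊕1⊕1⊕0⊕0⊕0⊕0 = 0
s2 (pos 2,3,6,7,10,11,14,15): 1⊕0⊕1⊕1⊕1⊕0⊕0⊕0 = 0
s4 (pos 4,5,6,7,12,13,14,15): 1⊕1⊕1⊕1⊕0⊕0⊕0⊕0 = 0
s8 (pos 8,9,10,11,12,13,14,15): 1⊕0⊕1⊕0⊕0⊕0⊕0⊕0 = 0
Syndrome s8…s1 = 0000 → no error.
Read data bits from positions 3,5,6,7,9,10,11,12,13,14,15: 01110100000

01110100000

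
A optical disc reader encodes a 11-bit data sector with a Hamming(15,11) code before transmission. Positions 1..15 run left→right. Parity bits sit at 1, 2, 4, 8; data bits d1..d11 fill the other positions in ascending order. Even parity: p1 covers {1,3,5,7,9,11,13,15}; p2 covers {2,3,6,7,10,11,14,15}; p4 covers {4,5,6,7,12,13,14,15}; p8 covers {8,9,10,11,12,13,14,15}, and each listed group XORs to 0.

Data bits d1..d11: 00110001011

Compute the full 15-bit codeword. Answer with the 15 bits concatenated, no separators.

Place data at non-parity positions: p1 p2 0 p4 0 1 1 p8 0 0 0 1 0 1 1
p1 (pos 1,3,5,7,9,11,13,15): XOR of data positions = 0⊕0⊕1⊕0⊕0⊕0⊕1 = 0
p2 (pos 2,3,6,7,10,11,14,15): XOR of data positions = 0⊕1⊕1⊕0⊕0⊕1⊕1 = 0
p4 (pos 4,5,6,7,12,13,14,15): XOR of data positions = 0⊕1⊕1⊕1⊕0⊕1⊕1 = 1
p8 (pos 8,9,10,11,12,13,14,15): XOR of data positions = 0⊕0⊕0⊕1⊕0⊕1⊕1 = 1
Codeword: 000101110001011

000101110001011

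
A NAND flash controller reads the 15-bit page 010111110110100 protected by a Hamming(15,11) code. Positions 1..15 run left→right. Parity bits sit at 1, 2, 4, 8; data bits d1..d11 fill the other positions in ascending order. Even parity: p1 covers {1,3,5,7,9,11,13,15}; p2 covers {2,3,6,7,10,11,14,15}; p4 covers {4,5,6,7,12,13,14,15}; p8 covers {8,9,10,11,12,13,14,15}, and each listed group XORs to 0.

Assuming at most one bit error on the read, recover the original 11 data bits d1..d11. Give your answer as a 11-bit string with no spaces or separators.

s1 (pos 1,3,5,7,9,11,13,15): 0⊕0⊕1⊕1⊕0⊕1⊕1⊕0 = 0
s2 (pos 2,3,6,7,10,11,14,15): 1⊕0⊕1⊕1⊕1⊕1⊕0⊕0 = 1
s4 (pos 4,5,6,7,12,13,14,15): 1⊕1⊕1⊕1⊕0⊕1⊕0⊕0 = 1
s8 (pos 8,9,10,11,12,13,14,15): 1⊕0⊕1⊕1⊕0⊕1⊕0⊕0 = 0
Syndrome s8…s1 = 0110 → error at position 6.
Flip position 6: 010111110110100 → 010110110110100
Read data bits from positions 3,5,6,7,9,10,11,12,13,14,15: 01010110100

01010110100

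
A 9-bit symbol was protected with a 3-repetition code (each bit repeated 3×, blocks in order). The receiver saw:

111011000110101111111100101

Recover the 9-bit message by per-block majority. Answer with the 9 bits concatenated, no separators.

Block 1 (111): 3 ones → 1
Block 2 (011): 2 ones → 1
Block 3 (000): 0 ones → 0
Block 4 (110): 2 ones → 1
Block 5 (101): 2 ones → 1
Block 6 (111): 3 ones → 1
Block 7 (111): 3 ones → 1
Block 8 (100): 1 one → 0
Block 9 (101): 2 ones → 1

110111101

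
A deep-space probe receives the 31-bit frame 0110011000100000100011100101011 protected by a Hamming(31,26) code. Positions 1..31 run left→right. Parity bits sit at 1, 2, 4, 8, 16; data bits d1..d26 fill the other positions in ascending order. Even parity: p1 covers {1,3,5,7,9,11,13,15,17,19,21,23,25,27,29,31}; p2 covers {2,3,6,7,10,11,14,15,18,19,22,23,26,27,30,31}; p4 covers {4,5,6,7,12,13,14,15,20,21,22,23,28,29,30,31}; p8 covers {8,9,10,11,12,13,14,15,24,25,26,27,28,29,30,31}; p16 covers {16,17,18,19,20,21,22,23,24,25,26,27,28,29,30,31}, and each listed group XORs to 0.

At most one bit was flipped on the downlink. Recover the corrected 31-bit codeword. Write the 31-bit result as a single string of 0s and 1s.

0110011010100000100011100101011

s1 (pos 1,3,5,7,9,11,13,15,17,19,21,23,25,27,29,31): 0⊕1⊕0⊕1⊕0⊕1⊕0⊕0⊕1⊕0⊕1⊕1⊕0⊕0⊕0⊕1 = 1
s2 (pos 2,3,6,7,10,11,14,15,18,19,22,23,26,27,30,31): 1⊕1⊕1⊕1⊕0⊕1⊕0⊕0⊕0⊕0⊕1⊕1⊕1⊕0⊕1⊕1 = 0
s4 (pos 4,5,6,7,12,13,14,15,20,21,22,23,28,29,30,31): 0⊕0⊕1⊕1⊕0⊕0⊕0⊕0⊕0⊕1⊕1⊕1⊕1⊕0⊕1⊕1 = 0
s8 (pos 8,9,10,11,12,13,14,15,24,25,26,27,28,29,30,31): 0⊕0⊕0⊕1⊕0⊕0⊕0⊕0⊕0⊕0⊕1⊕0⊕1⊕0⊕1⊕1 = 1
s16 (pos 16,17,18,19,20,21,22,23,24,25,26,27,28,29,30,31): 0⊕1⊕0⊕0⊕0⊕1⊕1⊕1⊕0⊕0⊕1⊕0⊕1⊕0⊕1⊕1 = 0
Syndrome s16…s1 = 01001 → error at position 9.
Flip position 9: 0110011000100000100011100101011 → 0110011010100000100011100101011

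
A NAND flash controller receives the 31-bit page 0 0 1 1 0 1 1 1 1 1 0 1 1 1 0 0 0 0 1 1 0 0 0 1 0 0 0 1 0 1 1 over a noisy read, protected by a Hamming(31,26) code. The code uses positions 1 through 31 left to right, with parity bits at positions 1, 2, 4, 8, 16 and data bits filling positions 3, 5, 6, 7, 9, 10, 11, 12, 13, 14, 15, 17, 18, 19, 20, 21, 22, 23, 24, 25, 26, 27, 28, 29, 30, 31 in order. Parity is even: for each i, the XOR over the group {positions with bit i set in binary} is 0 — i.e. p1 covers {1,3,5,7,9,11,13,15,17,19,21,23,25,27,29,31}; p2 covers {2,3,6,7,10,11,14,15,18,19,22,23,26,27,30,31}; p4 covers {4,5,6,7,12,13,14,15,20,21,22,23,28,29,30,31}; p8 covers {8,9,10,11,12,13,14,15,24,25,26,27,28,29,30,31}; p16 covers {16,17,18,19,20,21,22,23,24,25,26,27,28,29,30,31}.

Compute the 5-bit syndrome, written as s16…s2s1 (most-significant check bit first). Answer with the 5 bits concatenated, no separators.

00000

s1 (pos 1,3,5,7,9,11,13,15,17,19,21,23,25,27,29,31): 0⊕1⊕0⊕1⊕1⊕0⊕1⊕0⊕0⊕1⊕0⊕0⊕0⊕0⊕0⊕1 = 0
s2 (pos 2,3,6,7,10,11,14,15,18,19,22,23,26,27,30,31): 0⊕1⊕1⊕1⊕1⊕0⊕1⊕0⊕0⊕1⊕0⊕0⊕0⊕0⊕1⊕1 = 0
s4 (pos 4,5,6,7,12,13,14,15,20,21,22,23,28,29,30,31): 1⊕0⊕1⊕1⊕1⊕1⊕1⊕0⊕1⊕0⊕0⊕0⊕1⊕0⊕1⊕1 = 0
s8 (pos 8,9,10,11,12,13,14,15,24,25,26,27,28,29,30,31): 1⊕1⊕1⊕0⊕1⊕1⊕1⊕0⊕1⊕0⊕0⊕0⊕1⊕0⊕1⊕1 = 0
s16 (pos 16,17,18,19,20,21,22,23,24,25,26,27,28,29,30,31): 0⊕0⊕0⊕1⊕1⊕0⊕0⊕0⊕1⊕0⊕0⊕0⊕1⊕0⊕1⊕1 = 0
Syndrome s16…s1 = 00000 → no error.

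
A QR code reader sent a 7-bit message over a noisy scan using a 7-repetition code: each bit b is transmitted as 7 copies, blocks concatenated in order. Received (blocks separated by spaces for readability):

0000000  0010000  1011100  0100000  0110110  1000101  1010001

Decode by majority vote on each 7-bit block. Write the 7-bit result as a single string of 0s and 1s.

0010100

Block 1 (0000000): 0 ones → 0
Block 2 (0010000): 1 one → 0
Block 3 (1011100): 4 ones → 1
Block 4 (0100000): 1 one → 0
Block 5 (0110110): 4 ones → 1
Block 6 (1000101): 3 ones → 0
Block 7 (1010001): 3 ones → 0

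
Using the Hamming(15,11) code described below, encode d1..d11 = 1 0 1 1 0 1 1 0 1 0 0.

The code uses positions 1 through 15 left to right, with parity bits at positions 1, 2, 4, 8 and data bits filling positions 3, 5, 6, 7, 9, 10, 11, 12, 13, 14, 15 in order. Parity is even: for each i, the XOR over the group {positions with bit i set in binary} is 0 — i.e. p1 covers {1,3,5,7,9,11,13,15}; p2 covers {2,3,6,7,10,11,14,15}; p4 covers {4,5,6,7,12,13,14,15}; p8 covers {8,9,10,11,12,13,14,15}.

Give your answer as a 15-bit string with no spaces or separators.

Place data at non-parity positions: p1 p2 1 p4 0 1 1 p8 0 1 1 0 1 0 0
p1 (pos 1,3,5,7,9,11,13,15): XOR of data positions = 1⊕0⊕1⊕0⊕1⊕1⊕0 = 0
p2 (pos 2,3,6,7,10,11,14,15): XOR of data positions = 1⊕1⊕1⊕1⊕1⊕0⊕0 = 1
p4 (pos 4,5,6,7,12,13,14,15): XOR of data positions = 0⊕1⊕1⊕0⊕1⊕0⊕0 = 1
p8 (pos 8,9,10,11,12,13,14,15): XOR of data positions = 0⊕1⊕1⊕0⊕1⊕0⊕0 = 1
Codeword: 011101110110100

011101110110100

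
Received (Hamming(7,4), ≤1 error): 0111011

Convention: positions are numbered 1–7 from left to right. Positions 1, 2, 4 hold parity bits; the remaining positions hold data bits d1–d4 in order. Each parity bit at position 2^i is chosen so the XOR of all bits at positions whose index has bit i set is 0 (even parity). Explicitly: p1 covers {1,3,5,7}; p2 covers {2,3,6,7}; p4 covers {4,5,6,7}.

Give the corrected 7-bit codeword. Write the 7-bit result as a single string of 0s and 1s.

0110011

s1 (pos 1,3,5,7): 0⊕1⊕0⊕1 = 0
s2 (pos 2,3,6,7): 1⊕1⊕1⊕1 = 0
s4 (pos 4,5,6,7): 1⊕0⊕1⊕1 = 1
Syndrome s4…s1 = 100 → error at position 4.
Flip position 4: 0111011 → 0110011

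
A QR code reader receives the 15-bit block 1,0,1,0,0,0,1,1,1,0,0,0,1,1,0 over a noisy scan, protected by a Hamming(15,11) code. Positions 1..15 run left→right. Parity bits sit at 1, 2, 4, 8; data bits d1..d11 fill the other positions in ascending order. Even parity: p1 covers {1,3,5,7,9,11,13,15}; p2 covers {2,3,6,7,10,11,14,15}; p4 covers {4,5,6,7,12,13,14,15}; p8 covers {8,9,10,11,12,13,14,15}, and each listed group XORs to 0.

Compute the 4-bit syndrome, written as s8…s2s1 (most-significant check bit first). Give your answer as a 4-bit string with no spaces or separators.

s1 (pos 1,3,5,7,9,11,13,15): 1⊕1⊕0⊕1⊕1⊕0⊕1⊕0 = 1
s2 (pos 2,3,6,7,10,11,14,15): 0⊕1⊕0⊕1⊕0⊕0⊕1⊕0 = 1
s4 (pos 4,5,6,7,12,13,14,15): 0⊕0⊕0⊕1⊕0⊕1⊕1⊕0 = 1
s8 (pos 8,9,10,11,12,13,14,15): 1⊕1⊕0⊕0⊕0⊕1⊕1⊕0 = 0
Syndrome s8…s1 = 0111 → error at position 7.

0111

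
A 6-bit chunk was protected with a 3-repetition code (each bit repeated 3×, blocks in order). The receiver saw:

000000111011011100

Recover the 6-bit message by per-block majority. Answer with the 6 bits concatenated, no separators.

001110

Block 1 (000): 0 ones → 0
Block 2 (000): 0 ones → 0
Block 3 (111): 3 ones → 1
Block 4 (011): 2 ones → 1
Block 5 (011): 2 ones → 1
Block 6 (100): 1 one → 0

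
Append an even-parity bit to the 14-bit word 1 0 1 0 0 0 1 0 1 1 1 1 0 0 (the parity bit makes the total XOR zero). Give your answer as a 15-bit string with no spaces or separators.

101000101111001

XOR of the 14 data bits: 1⊕0⊕1⊕0⊕0⊕0⊕1⊕0⊕1⊕1⊕1⊕1⊕0⊕0 = 1
Parity bit = 1 (so all 15 bits XOR to 0).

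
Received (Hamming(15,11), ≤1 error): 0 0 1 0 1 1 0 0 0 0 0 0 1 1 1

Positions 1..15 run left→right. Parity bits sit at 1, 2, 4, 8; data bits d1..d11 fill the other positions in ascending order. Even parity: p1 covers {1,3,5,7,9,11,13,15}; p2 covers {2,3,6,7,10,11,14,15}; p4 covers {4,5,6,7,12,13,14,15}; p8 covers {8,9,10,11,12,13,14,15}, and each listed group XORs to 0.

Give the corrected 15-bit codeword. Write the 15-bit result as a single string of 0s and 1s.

s1 (pos 1,3,5,7,9,11,13,15): 0⊕1⊕1⊕0⊕0⊕0⊕1⊕1 = 0
s2 (pos 2,3,6,7,10,11,14,15): 0⊕1⊕1⊕0⊕0⊕0⊕1⊕1 = 0
s4 (pos 4,5,6,7,12,13,14,15): 0⊕1⊕1⊕0⊕0⊕1⊕1⊕1 = 1
s8 (pos 8,9,10,11,12,13,14,15): 0⊕0⊕0⊕0⊕0⊕1⊕1⊕1 = 1
Syndrome s8…s1 = 1100 → error at position 12.
Flip position 12: 001011000000111 → 001011000001111

001011000001111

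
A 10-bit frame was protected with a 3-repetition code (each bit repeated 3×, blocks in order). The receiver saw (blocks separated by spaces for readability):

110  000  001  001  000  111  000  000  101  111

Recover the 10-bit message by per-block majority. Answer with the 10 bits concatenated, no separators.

1000010011

Block 1 (110): 2 ones → 1
Block 2 (000): 0 ones → 0
Block 3 (001): 1 one → 0
Block 4 (001): 1 one → 0
Block 5 (000): 0 ones → 0
Block 6 (111): 3 ones → 1
Block 7 (000): 0 ones → 0
Block 8 (000): 0 ones → 0
Block 9 (101): 2 ones → 1
Block 10 (111): 3 ones → 1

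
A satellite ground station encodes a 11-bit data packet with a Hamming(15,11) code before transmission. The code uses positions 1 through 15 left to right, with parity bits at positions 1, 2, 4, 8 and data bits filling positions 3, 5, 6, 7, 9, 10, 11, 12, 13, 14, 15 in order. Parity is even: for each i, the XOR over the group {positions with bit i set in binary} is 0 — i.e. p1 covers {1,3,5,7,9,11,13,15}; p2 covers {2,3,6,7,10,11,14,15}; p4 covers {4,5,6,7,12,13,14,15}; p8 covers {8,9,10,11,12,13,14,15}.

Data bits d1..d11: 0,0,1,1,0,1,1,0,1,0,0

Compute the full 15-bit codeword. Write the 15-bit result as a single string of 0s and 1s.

Place data at non-parity positions: p1 p2 0 p4 0 1 1 p8 0 1 1 0 1 0 0
p1 (pos 1,3,5,7,9,11,13,15): XOR of data positions = 0⊕0⊕1⊕0⊕1⊕1⊕0 = 1
p2 (pos 2,3,6,7,10,11,14,15): XOR of data positions = 0⊕1⊕1⊕1⊕1⊕0⊕0 = 0
p4 (pos 4,5,6,7,12,13,14,15): XOR of data positions = 0⊕1⊕1⊕0⊕1⊕0⊕0 = 1
p8 (pos 8,9,10,11,12,13,14,15): XOR of data positions = 0⊕1⊕1⊕0⊕1⊕0⊕0 = 1
Codeword: 100101110110100

100101110110100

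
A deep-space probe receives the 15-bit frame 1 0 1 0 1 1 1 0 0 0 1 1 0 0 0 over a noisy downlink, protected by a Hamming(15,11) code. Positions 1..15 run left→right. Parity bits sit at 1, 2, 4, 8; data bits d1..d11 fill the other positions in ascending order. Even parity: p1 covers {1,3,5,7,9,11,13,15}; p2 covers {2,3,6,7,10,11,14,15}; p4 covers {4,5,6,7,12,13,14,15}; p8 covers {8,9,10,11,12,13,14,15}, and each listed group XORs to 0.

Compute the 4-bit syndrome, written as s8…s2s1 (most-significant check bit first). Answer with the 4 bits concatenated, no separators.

0001

s1 (pos 1,3,5,7,9,11,13,15): 1⊕1⊕1⊕1⊕0⊕1⊕0⊕0 = 1
s2 (pos 2,3,6,7,10,11,14,15): 0⊕1⊕1⊕1⊕0⊕1⊕0⊕0 = 0
s4 (pos 4,5,6,7,12,13,14,15): 0⊕1⊕1⊕1⊕1⊕0⊕0⊕0 = 0
s8 (pos 8,9,10,11,12,13,14,15): 0⊕0⊕0⊕1⊕1⊕0⊕0⊕0 = 0
Syndrome s8…s1 = 0001 → error at position 1.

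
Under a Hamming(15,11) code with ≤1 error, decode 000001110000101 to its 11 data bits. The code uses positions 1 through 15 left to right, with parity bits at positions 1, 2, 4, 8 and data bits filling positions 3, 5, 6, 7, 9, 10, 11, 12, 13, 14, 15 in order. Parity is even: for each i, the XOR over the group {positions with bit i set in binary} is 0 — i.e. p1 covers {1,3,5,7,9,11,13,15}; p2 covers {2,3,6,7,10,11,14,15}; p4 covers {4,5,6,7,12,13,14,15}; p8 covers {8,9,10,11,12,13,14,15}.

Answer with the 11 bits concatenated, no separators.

00110010101

s1 (pos 1,3,5,7,9,11,13,15): 0⊕0⊕0⊕1⊕0⊕0⊕1⊕1 = 1
s2 (pos 2,3,6,7,10,11,14,15): 0⊕0⊕1⊕1⊕0⊕0⊕0⊕1 = 1
s4 (pos 4,5,6,7,12,13,14,15): 0⊕0⊕1⊕1⊕0⊕1⊕0⊕1 = 0
s8 (pos 8,9,10,11,12,13,14,15): 1⊕0⊕0⊕0⊕0⊕1⊕0⊕1 = 1
Syndrome s8…s1 = 1011 → error at position 11.
Flip position 11: 000001110000101 → 000001110010101
Read data bits from positions 3,5,6,7,9,10,11,12,13,14,15: 00110010101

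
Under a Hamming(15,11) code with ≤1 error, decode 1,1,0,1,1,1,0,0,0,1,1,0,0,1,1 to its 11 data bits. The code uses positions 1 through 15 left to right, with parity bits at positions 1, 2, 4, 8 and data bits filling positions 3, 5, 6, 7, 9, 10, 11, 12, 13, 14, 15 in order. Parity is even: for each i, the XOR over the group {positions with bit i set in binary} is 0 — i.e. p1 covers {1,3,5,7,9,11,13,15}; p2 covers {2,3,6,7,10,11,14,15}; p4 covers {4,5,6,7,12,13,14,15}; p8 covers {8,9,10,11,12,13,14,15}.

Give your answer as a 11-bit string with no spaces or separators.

01100110011

s1 (pos 1,3,5,7,9,11,13,15): 1⊕0⊕1⊕0⊕0⊕1⊕0⊕1 = 0
s2 (pos 2,3,6,7,10,11,14,15): 1⊕0⊕1⊕0⊕1⊕1⊕1⊕1 = 0
s4 (pos 4,5,6,7,12,13,14,15): 1⊕1⊕1⊕0⊕0⊕0⊕1⊕1 = 1
s8 (pos 8,9,10,11,12,13,14,15): 0⊕0⊕1⊕1⊕0⊕0⊕1⊕1 = 0
Syndrome s8…s1 = 0100 → error at position 4.
Flip position 4: 110111000110011 → 110011000110011
Read data bits from positions 3,5,6,7,9,10,11,12,13,14,15: 01100110011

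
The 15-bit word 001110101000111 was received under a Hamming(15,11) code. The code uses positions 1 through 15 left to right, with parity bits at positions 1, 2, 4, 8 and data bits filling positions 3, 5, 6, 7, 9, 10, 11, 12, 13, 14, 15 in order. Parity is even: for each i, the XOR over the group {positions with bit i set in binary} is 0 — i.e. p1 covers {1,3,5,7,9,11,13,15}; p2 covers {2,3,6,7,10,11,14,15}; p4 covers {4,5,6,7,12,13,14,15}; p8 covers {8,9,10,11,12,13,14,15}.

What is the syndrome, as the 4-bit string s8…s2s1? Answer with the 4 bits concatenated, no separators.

s1 (pos 1,3,5,7,9,11,13,15): 0⊕1⊕1⊕1⊕1⊕0⊕1⊕1 = 0
s2 (pos 2,3,6,7,10,11,14,15): 0⊕1⊕0⊕1⊕0⊕0⊕1⊕1 = 0
s4 (pos 4,5,6,7,12,13,14,15): 1⊕1⊕0⊕1⊕0⊕1⊕1⊕1 = 0
s8 (pos 8,9,10,11,12,13,14,15): 0⊕1⊕0⊕0⊕0⊕1⊕1⊕1 = 0
Syndrome s8…s1 = 0000 → no error.

0000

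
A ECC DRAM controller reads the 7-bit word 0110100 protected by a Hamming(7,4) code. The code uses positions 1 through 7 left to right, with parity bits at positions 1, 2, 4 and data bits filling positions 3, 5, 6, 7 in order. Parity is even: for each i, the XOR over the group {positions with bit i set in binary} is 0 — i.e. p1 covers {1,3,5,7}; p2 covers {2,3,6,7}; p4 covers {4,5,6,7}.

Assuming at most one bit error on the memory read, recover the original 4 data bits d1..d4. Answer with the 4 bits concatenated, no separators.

s1 (pos 1,3,5,7): 0⊕1⊕1⊕0 = 0
s2 (pos 2,3,6,7): 1⊕1⊕0⊕0 = 0
s4 (pos 4,5,6,7): 0⊕1⊕0⊕0 = 1
Syndrome s4…s1 = 100 → error at position 4.
Flip position 4: 0110100 → 0111100
Read data bits from positions 3,5,6,7: 1100

1100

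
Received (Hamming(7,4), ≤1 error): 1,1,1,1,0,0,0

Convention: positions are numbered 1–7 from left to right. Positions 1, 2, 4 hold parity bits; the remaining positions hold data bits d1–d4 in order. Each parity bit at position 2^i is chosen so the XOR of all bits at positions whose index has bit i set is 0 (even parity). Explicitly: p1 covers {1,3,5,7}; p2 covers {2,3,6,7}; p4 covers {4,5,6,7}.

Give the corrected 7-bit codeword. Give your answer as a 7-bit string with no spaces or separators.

1110000

s1 (pos 1,3,5,7): 1⊕1⊕0⊕0 = 0
s2 (pos 2,3,6,7): 1⊕1⊕0⊕0 = 0
s4 (pos 4,5,6,7): 1⊕0⊕0⊕0 = 1
Syndrome s4…s1 = 100 → error at position 4.
Flip position 4: 1111000 → 1110000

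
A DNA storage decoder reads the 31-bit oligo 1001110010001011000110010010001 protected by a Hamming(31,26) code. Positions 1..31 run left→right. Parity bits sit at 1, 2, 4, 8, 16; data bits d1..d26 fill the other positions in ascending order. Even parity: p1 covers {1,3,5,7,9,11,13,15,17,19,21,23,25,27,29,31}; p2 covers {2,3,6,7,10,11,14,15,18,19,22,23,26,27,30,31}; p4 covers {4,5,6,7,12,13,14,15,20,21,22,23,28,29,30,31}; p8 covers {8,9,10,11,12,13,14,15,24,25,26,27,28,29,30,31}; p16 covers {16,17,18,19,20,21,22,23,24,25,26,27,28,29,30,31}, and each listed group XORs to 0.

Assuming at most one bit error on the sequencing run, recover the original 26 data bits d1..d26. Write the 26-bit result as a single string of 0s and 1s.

01101000101000110010010001

s1 (pos 1,3,5,7,9,11,13,15,17,19,21,23,25,27,29,31): 1⊕0⊕1⊕0⊕1⊕0⊕1⊕1⊕0⊕0⊕1⊕0⊕0⊕1⊕0⊕1 = 0
s2 (pos 2,3,6,7,10,11,14,15,18,19,22,23,26,27,30,31): 0⊕0⊕1⊕0⊕0⊕0⊕0⊕1⊕0⊕0⊕0⊕0⊕0⊕1⊕0⊕1 = 0
s4 (pos 4,5,6,7,12,13,14,15,20,21,22,23,28,29,30,31): 1⊕1⊕1⊕0⊕0⊕1⊕0⊕1⊕1⊕1⊕0⊕0⊕0⊕0⊕0⊕1 = 0
s8 (pos 8,9,10,11,12,13,14,15,24,25,26,27,28,29,30,31): 0⊕1⊕0⊕0⊕0⊕1⊕0⊕1⊕1⊕0⊕0⊕1⊕0⊕0⊕0⊕1 = 0
s16 (pos 16,17,18,19,20,21,22,23,24,25,26,27,28,29,30,31): 1⊕0⊕0⊕0⊕1⊕1⊕0⊕0⊕1⊕0⊕0⊕1⊕0⊕0⊕0⊕1 = 0
Syndrome s16…s1 = 00000 → no error.
Read data bits from positions 3,5,6,7,9,10,11,12,13,14,15,17,18,19,20,21,22,23,24,25,26,27,28,29,30,31: 01101000101000110010010001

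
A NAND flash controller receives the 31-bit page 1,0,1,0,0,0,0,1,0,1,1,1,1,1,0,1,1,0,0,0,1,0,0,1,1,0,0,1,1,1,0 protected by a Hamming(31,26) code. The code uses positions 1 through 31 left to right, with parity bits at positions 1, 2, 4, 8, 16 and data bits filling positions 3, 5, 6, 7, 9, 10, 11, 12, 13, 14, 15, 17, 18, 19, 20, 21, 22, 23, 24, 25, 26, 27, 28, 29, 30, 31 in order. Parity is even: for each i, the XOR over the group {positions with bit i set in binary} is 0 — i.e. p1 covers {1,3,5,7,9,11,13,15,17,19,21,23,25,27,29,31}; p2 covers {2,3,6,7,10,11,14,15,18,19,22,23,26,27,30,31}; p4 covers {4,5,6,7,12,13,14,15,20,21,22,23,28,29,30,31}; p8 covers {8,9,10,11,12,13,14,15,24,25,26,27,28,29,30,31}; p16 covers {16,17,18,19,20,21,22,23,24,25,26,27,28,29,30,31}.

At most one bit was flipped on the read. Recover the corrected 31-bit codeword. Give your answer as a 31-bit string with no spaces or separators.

s1 (pos 1,3,5,7,9,11,13,15,17,19,21,23,25,27,29,31): 1⊕1⊕0⊕0⊕0⊕1⊕1⊕0⊕1⊕0⊕1⊕0⊕1⊕0⊕1⊕0 = 0
s2 (pos 2,3,6,7,10,11,14,15,18,19,22,23,26,27,30,31): 0⊕1⊕0⊕0⊕1⊕1⊕1⊕0⊕0⊕0⊕0⊕0⊕0⊕0⊕1⊕0 = 1
s4 (pos 4,5,6,7,12,13,14,15,20,21,22,23,28,29,30,31): 0⊕0⊕0⊕0⊕1⊕1⊕1⊕0⊕0⊕1⊕0⊕0⊕1⊕1⊕1⊕0 = 1
s8 (pos 8,9,10,11,12,13,14,15,24,25,26,27,28,29,30,31): 1⊕0⊕1⊕1⊕1⊕1⊕1⊕0⊕1⊕1⊕0⊕0⊕1⊕1⊕1⊕0 = 1
s16 (pos 16,17,18,19,20,21,22,23,24,25,26,27,28,29,30,31): 1⊕1⊕0⊕0⊕0⊕1⊕0⊕0⊕1⊕1⊕0⊕0⊕1⊕1⊕1⊕0 = 0
Syndrome s16…s1 = 01110 → error at position 14.
Flip position 14: 1010000101111101100010011001110 → 1010000101111001100010011001110

1010000101111001100010011001110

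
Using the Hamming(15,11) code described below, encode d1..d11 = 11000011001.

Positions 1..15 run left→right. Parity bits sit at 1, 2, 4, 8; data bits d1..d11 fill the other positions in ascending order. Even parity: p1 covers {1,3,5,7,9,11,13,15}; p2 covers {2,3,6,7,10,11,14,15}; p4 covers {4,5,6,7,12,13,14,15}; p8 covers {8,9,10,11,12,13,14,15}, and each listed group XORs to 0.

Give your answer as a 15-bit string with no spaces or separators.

011110010011001

Place data at non-parity positions: p1 p2 1 p4 1 0 0 p8 0 0 1 1 0 0 1
p1 (pos 1,3,5,7,9,11,13,15): XOR of data positions = 1⊕1⊕0⊕0⊕1⊕0⊕1 = 0
p2 (pos 2,3,6,7,10,11,14,15): XOR of data positions = 1⊕0⊕0⊕0⊕1⊕0⊕1 = 1
p4 (pos 4,5,6,7,12,13,14,15): XOR of data positions = 1⊕0⊕0⊕1⊕0⊕0⊕1 = 1
p8 (pos 8,9,10,11,12,13,14,15): XOR of data positions = 0⊕0⊕1⊕1⊕0⊕0⊕1 = 1
Codeword: 011110010011001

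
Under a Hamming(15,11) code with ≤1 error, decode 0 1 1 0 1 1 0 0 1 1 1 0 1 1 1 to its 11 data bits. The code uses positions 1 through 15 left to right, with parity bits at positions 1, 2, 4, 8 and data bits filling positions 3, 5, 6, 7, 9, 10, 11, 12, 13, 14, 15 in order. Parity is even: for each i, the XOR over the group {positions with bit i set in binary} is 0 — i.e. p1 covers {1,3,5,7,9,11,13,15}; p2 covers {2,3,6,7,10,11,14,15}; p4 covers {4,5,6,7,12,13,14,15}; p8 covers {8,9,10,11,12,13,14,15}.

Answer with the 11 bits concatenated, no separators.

s1 (pos 1,3,5,7,9,11,13,15): 0⊕1⊕1⊕0⊕1⊕1⊕1⊕1 = 0
s2 (pos 2,3,6,7,10,11,14,15): 1⊕1⊕1⊕0⊕1⊕1⊕1⊕1 = 1
s4 (pos 4,5,6,7,12,13,14,15): 0⊕1⊕1⊕0⊕0⊕1⊕1⊕1 = 1
s8 (pos 8,9,10,11,12,13,14,15): 0⊕1⊕1⊕1⊕0⊕1⊕1⊕1 = 0
Syndrome s8…s1 = 0110 → error at position 6.
Flip position 6: 011011001110111 → 011010001110111
Read data bits from positions 3,5,6,7,9,10,11,12,13,14,15: 11001110111

11001110111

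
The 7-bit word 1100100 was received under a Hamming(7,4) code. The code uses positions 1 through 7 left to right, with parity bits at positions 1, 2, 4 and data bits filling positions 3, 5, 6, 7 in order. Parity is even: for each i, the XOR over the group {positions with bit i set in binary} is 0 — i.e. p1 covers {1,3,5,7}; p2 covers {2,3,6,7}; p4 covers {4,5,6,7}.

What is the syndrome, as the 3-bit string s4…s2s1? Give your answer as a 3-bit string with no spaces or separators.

s1 (pos 1,3,5,7): 1⊕0⊕1⊕0 = 0
s2 (pos 2,3,6,7): 1⊕0⊕0⊕0 = 1
s4 (pos 4,5,6,7): 0⊕1⊕0⊕0 = 1
Syndrome s4…s1 = 110 → error at position 6.

110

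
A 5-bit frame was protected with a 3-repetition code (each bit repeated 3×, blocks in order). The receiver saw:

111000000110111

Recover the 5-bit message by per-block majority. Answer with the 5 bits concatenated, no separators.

10011

Block 1 (111): 3 ones → 1
Block 2 (000): 0 ones → 0
Block 3 (000): 0 ones → 0
Block 4 (110): 2 ones → 1
Block 5 (111): 3 ones → 1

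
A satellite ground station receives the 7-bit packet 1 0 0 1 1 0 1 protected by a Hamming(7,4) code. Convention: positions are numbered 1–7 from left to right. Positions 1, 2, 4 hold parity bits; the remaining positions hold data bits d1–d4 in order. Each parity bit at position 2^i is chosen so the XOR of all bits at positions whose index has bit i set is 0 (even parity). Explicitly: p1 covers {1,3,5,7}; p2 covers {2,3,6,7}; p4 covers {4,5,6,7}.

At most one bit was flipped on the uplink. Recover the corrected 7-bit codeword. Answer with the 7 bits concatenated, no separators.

s1 (pos 1,3,5,7): 1⊕0⊕1⊕1 = 1
s2 (pos 2,3,6,7): 0⊕0⊕0⊕1 = 1
s4 (pos 4,5,6,7): 1⊕1⊕0⊕1 = 1
Syndrome s4…s1 = 111 → error at position 7.
Flip position 7: 1001101 → 1001100

1001100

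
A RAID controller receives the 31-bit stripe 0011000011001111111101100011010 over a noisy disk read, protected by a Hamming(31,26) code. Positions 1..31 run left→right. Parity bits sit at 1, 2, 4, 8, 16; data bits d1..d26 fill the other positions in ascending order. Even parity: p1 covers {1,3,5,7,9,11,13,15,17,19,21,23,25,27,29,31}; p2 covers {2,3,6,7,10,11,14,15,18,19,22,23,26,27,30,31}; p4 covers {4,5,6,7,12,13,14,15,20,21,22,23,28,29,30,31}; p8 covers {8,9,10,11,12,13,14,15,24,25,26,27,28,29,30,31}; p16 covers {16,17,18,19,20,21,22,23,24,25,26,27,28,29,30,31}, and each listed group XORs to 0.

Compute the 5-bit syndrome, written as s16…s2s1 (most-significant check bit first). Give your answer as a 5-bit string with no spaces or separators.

00100

s1 (pos 1,3,5,7,9,11,13,15,17,19,21,23,25,27,29,31): 0⊕1⊕0⊕0⊕1⊕0⊕1⊕1⊕1⊕1⊕0⊕1⊕0⊕1⊕0⊕0 = 0
s2 (pos 2,3,6,7,10,11,14,15,18,19,22,23,26,27,30,31): 0⊕1⊕0⊕0⊕1⊕0⊕1⊕1⊕1⊕1⊕1⊕1⊕0⊕1⊕1⊕0 = 0
s4 (pos 4,5,6,7,12,13,14,15,20,21,22,23,28,29,30,31): 1⊕0⊕0⊕0⊕0⊕1⊕1⊕1⊕1⊕0⊕1⊕1⊕1⊕0⊕1⊕0 = 1
s8 (pos 8,9,10,11,12,13,14,15,24,25,26,27,28,29,30,31): 0⊕1⊕1⊕0⊕0⊕1⊕1⊕1⊕0⊕0⊕0⊕1⊕1⊕0⊕1⊕0 = 0
s16 (pos 16,17,18,19,20,21,22,23,24,25,26,27,28,29,30,31): 1⊕1⊕1⊕1⊕1⊕0⊕1⊕1⊕0⊕0⊕0⊕1⊕1⊕0⊕1⊕0 = 0
Syndrome s16…s1 = 00100 → error at position 4.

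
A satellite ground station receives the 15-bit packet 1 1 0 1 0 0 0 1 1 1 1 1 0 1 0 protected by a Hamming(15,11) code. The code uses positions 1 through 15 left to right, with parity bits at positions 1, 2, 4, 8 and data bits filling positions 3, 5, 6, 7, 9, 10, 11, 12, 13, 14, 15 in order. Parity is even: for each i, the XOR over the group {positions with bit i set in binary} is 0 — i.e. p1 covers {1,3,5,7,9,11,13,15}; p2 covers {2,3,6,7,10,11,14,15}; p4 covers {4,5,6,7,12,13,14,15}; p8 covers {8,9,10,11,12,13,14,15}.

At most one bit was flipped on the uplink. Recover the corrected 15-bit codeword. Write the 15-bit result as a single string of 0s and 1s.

s1 (pos 1,3,5,7,9,11,13,15): 1⊕0⊕0⊕0⊕1⊕1⊕0⊕0 = 1
s2 (pos 2,3,6,7,10,11,14,15): 1⊕0⊕0⊕0⊕1⊕1⊕1⊕0 = 0
s4 (pos 4,5,6,7,12,13,14,15): 1⊕0⊕0⊕0⊕1⊕0⊕1⊕0 = 1
s8 (pos 8,9,10,11,12,13,14,15): 1⊕1⊕1⊕1⊕1⊕0⊕1⊕0 = 0
Syndrome s8…s1 = 0101 → error at position 5.
Flip position 5: 110100011111010 → 110110011111010

110110011111010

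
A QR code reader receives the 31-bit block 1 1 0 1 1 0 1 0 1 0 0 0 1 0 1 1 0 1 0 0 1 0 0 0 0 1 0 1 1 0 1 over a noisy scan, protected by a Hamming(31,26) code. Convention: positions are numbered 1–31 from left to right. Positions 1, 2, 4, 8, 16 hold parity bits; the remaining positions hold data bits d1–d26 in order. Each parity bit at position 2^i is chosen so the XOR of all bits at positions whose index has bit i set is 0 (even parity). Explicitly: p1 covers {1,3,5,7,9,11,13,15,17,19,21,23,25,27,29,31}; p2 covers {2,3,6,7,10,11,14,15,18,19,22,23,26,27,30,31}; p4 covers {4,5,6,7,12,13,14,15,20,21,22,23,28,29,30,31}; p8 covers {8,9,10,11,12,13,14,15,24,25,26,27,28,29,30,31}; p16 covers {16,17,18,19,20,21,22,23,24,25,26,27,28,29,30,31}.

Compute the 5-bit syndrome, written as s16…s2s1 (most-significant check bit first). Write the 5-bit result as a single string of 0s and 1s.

s1 (pos 1,3,5,7,9,11,13,15,17,19,21,23,25,27,29,31): 1⊕0⊕1⊕1⊕1⊕0⊕1⊕1⊕0⊕0⊕1⊕0⊕0⊕0⊕1⊕1 = 1
s2 (pos 2,3,6,7,10,11,14,15,18,19,22,23,26,27,30,31): 1⊕0⊕0⊕1⊕0⊕0⊕0⊕1⊕1⊕0⊕0⊕0⊕1⊕0⊕0⊕1 = 0
s4 (pos 4,5,6,7,12,13,14,15,20,21,22,23,28,29,30,31): 1⊕1⊕0⊕1⊕0⊕1⊕0⊕1⊕0⊕1⊕0⊕0⊕1⊕1⊕0⊕1 = 1
s8 (pos 8,9,10,11,12,13,14,15,24,25,26,27,28,29,30,31): 0⊕1⊕0⊕0⊕0⊕1⊕0⊕1⊕0⊕0⊕1⊕0⊕1⊕1⊕0⊕1 = 1
s16 (pos 16,17,18,19,20,21,22,23,24,25,26,27,28,29,30,31): 1⊕0⊕1⊕0⊕0⊕1⊕0⊕0⊕0⊕0⊕1⊕0⊕1⊕1⊕0⊕1 = 1
Syndrome s16…s1 = 11101 → error at position 29.

11101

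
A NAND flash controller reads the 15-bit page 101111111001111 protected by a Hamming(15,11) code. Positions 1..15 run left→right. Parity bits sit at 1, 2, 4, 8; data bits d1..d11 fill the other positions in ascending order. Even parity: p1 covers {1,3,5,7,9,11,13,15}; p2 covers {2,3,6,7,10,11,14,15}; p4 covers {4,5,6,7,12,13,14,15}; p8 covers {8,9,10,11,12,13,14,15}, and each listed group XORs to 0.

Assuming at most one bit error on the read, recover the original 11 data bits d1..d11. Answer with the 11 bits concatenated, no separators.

s1 (pos 1,3,5,7,9,11,13,15): 1⊕1⊕1⊕1⊕1⊕0⊕1⊕1 = 1
s2 (pos 2,3,6,7,10,11,14,15): 0⊕1⊕1⊕1⊕0⊕0⊕1⊕1 = 1
s4 (pos 4,5,6,7,12,13,14,15): 1⊕1⊕1⊕1⊕1⊕1⊕1⊕1 = 0
s8 (pos 8,9,10,11,12,13,14,15): 1⊕1⊕0⊕0⊕1⊕1⊕1⊕1 = 0
Syndrome s8…s1 = 0011 → error at position 3.
Flip position 3: 101111111001111 → 100111111001111
Read data bits from positions 3,5,6,7,9,10,11,12,13,14,15: 01111001111

01111001111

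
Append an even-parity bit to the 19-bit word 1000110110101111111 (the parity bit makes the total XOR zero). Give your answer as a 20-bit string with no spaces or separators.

XOR of the 19 data bits: 1⊕0⊕0⊕0⊕1⊕1⊕0⊕1⊕1⊕0⊕1⊕0⊕1⊕1⊕1⊕1⊕1⊕1⊕1 = 1
Parity bit = 1 (so all 20 bits XOR to 0).

10001101101011111111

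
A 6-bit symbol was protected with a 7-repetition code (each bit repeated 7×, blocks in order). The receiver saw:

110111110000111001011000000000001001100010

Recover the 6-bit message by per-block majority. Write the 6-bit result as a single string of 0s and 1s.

101000

Block 1 (1101111): 6 ones → 1
Block 2 (1000011): 3 ones → 0
Block 3 (1001011): 4 ones → 1
Block 4 (0000000): 0 ones → 0
Block 5 (0000100): 1 one → 0
Block 6 (1100010): 3 ones → 0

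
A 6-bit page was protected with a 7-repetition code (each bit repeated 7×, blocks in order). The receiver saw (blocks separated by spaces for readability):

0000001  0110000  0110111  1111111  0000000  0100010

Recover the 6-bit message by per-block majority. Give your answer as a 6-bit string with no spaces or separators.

001100

Block 1 (0000001): 1 one → 0
Block 2 (0110000): 2 ones → 0
Block 3 (0110111): 5 ones → 1
Block 4 (1111111): 7 ones → 1
Block 5 (0000000): 0 ones → 0
Block 6 (0100010): 2 ones → 0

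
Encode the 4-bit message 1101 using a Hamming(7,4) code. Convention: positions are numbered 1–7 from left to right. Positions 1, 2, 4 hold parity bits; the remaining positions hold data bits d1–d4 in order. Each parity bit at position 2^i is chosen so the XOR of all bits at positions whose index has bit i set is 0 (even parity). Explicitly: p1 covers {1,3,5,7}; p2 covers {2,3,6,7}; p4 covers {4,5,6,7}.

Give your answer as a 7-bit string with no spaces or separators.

1010101

Place data at non-parity positions: p1 p2 1 p4 1 0 1
p1 (pos 1,3,5,7): XOR of data positions = 1⊕1⊕1 = 1
p2 (pos 2,3,6,7): XOR of data positions = 1⊕0⊕1 = 0
p4 (pos 4,5,6,7): XOR of data positions = 1⊕0⊕1 = 0
Codeword: 1010101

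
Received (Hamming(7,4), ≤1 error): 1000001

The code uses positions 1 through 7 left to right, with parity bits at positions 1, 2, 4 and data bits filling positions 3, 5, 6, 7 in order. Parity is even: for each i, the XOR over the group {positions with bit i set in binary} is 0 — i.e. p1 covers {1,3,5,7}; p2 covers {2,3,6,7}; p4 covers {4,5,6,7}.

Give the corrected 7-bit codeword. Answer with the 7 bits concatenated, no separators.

1000011

s1 (pos 1,3,5,7): 1⊕0⊕0⊕1 = 0
s2 (pos 2,3,6,7): 0⊕0⊕0⊕1 = 1
s4 (pos 4,5,6,7): 0⊕0⊕0⊕1 = 1
Syndrome s4…s1 = 110 → error at position 6.
Flip position 6: 1000001 → 1000011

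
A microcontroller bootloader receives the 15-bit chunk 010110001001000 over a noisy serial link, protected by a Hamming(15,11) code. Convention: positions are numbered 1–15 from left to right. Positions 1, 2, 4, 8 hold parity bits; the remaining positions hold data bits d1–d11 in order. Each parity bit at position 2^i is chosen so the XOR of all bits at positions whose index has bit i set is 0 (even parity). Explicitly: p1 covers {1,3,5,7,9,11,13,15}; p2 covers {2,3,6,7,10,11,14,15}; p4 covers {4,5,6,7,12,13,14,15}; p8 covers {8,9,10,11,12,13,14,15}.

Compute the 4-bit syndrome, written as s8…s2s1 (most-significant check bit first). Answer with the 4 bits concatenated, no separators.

0110

s1 (pos 1,3,5,7,9,11,13,15): 0⊕0⊕1⊕0⊕1⊕0⊕0⊕0 = 0
s2 (pos 2,3,6,7,10,11,14,15): 1⊕0⊕0⊕0⊕0⊕0⊕0⊕0 = 1
s4 (pos 4,5,6,7,12,13,14,15): 1⊕1⊕0⊕0⊕1⊕0⊕0⊕0 = 1
s8 (pos 8,9,10,11,12,13,14,15): 0⊕1⊕0⊕0⊕1⊕0⊕0⊕0 = 0
Syndrome s8…s1 = 0110 → error at position 6.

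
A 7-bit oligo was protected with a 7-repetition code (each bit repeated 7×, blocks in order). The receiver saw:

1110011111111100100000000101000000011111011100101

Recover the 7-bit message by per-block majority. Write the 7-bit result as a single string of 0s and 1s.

1100011

Block 1 (1110011): 5 ones → 1
Block 2 (1111111): 7 ones → 1
Block 3 (0010000): 1 one → 0
Block 4 (0000101): 2 ones → 0
Block 5 (0000000): 0 ones → 0
Block 6 (1111101): 6 ones → 1
Block 7 (1100101): 4 ones → 1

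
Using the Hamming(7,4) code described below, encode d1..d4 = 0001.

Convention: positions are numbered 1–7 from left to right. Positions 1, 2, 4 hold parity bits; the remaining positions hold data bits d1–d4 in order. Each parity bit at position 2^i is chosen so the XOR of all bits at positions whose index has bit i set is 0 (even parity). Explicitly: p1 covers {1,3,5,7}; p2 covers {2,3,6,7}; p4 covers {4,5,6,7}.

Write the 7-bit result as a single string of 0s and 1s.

Place data at non-parity positions: p1 p2 0 p4 0 0 1
p1 (pos 1,3,5,7): XOR of data positions = 0⊕0⊕1 = 1
p2 (pos 2,3,6,7): XOR of data positions = 0⊕0⊕1 = 1
p4 (pos 4,5,6,7): XOR of data positions = 0⊕0⊕1 = 1
Codeword: 1101001

1101001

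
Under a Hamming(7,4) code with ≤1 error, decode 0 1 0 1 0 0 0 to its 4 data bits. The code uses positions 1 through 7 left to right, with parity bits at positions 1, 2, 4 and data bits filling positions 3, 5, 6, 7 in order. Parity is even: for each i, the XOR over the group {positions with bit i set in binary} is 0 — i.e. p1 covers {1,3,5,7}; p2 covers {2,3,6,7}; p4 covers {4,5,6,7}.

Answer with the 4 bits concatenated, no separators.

0010

s1 (pos 1,3,5,7): 0⊕0⊕0⊕0 = 0
s2 (pos 2,3,6,7): 1⊕0⊕0⊕0 = 1
s4 (pos 4,5,6,7): 1⊕0⊕0⊕0 = 1
Syndrome s4…s1 = 110 → error at position 6.
Flip position 6: 0101000 → 0101010
Read data bits from positions 3,5,6,7: 0010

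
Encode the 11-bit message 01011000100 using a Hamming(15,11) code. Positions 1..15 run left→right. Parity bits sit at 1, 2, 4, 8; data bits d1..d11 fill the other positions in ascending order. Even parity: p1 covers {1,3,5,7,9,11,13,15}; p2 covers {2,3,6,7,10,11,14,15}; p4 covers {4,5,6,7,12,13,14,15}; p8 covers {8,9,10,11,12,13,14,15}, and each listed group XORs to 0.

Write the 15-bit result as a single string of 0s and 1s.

Place data at non-parity positions: p1 p2 0 p4 1 0 1 p8 1 0 0 0 1 0 0
p1 (pos 1,3,5,7,9,11,13,15): XOR of data positions = 0⊕1⊕1⊕1⊕0⊕1⊕0 = 0
p2 (pos 2,3,6,7,10,11,14,15): XOR of data positions = 0⊕0⊕1⊕0⊕0⊕0⊕0 = 1
p4 (pos 4,5,6,7,12,13,14,15): XOR of data positions = 1⊕0⊕1⊕0⊕1⊕0⊕0 = 1
p8 (pos 8,9,10,11,12,13,14,15): XOR of data positions = 1⊕0⊕0⊕0⊕1⊕0⊕0 = 0
Codeword: 010110101000100

010110101000100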